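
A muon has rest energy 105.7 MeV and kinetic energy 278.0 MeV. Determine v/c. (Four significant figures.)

γ = 1 + K/(mc²) = 1 + 278.0/105.7 = 3.6301.
β = √(1 − 1/γ²) = √(1 − 0.0758862) = √0.9241138 = 0.9613.

0.9613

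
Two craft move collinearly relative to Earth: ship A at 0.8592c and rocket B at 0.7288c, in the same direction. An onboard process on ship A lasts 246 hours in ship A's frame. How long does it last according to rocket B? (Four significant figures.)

The velocity of ship A relative to rocket B is (0.8592 − 0.7288)c / (1 − 0.8592×0.7288) = 0.34884c; relative speed 0.34884c.
At |u| = 0.34884c, γ = (1 − 0.121689)^(−1/2) = 1.067.
The clock on ship A records proper time, so rocket B measures Δt = γΔτ = 1.067 × 246 = 262.5 hours.

262.5 hours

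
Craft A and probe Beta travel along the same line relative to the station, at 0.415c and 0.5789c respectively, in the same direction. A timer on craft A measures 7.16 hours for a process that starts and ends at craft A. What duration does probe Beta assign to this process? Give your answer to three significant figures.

Transform craft A's velocity into probe Beta's frame: (0.415 − 0.5789)/(1 − 0.415·0.5789) = −0.1639/0.7597565, so the relative speed is 0.21573c.
γ for this relative speed: γ = 1/√(1 − 0.0465394) = 1.0241.
The clock on craft A records proper time, so probe Beta measures Δt = γΔτ = 1.0241 × 7.16 = 7.33 hours.

7.33 hours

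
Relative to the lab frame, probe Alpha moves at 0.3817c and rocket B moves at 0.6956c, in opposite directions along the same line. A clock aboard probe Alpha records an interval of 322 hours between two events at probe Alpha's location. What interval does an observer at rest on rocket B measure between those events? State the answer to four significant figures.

Transform probe Alpha's velocity into rocket B's frame: (0.3817 + 0.6956)/(1 + 0.3817·0.6956) = 1.0773/1.26551052, so the relative speed is 0.85128c.
γ for this relative speed: γ = 1/√(1 − 0.724678) = 1.9058.
The clock on probe Alpha records proper time, so rocket B measures Δt = γΔτ = 1.9058 × 322 = 613.7 hours.

613.7 hours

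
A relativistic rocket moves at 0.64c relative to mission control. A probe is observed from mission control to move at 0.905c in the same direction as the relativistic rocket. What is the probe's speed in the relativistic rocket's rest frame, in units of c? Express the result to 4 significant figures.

Transform to the relativistic rocket's frame: u' = (u − v)/(1 − uv/c²).
u' = (0.905 − 0.64)/(1 − 0.905×0.64) = 0.265/0.4208 = 0.62975.
Speed in the relativistic rocket's frame: 0.6298c (in the same direction).

0.6298c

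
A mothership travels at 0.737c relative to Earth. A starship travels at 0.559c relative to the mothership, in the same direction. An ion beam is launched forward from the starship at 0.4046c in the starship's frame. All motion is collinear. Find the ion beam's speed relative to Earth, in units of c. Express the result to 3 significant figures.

First combine the ion beam and starship (S''→S'): u₁ = (0.4046 + 0.559)/(1 + 0.4046×0.559) = 0.9636/1.2261714 = 0.78586.
Then combine with the mothership (S'→S): u = (0.78586 + 0.737)/(1 + 0.78586×0.737) = 1.52286/1.57917882 = 0.96434.

0.964c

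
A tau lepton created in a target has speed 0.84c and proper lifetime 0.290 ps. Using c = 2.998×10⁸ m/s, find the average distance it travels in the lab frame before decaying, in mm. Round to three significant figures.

β² = 0.7056, so γ = 1/√0.2944 = 1.843.
Lab-frame lifetime: Δt = γτ = 1.843 × 0.290 ps = 0.53447 ps.
Distance: d = vΔt = 0.84 × 2.998×10⁸ m/s × 5.3447×10^-13 s = 1.35×10^-4 m = 0.135 mm.

0.135 mm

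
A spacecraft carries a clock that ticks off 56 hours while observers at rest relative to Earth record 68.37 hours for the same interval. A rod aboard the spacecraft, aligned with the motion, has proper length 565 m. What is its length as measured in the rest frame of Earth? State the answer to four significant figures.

From Δt = γΔτ: γ = 68.37/56 = 1.22089.
The rod contracts by the same γ: 565 m / 1.22089 = 462.8 m.

462.8 m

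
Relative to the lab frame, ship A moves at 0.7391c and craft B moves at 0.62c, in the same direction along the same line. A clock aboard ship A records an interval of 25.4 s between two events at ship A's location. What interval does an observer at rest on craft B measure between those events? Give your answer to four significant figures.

The velocity of ship A relative to craft B is (0.7391 − 0.62)c / (1 − 0.7391×0.62) = 0.21984c; relative speed 0.21984c.
At |u| = 0.21984c, γ = (1 − 0.0483296)^(−1/2) = 1.0251.
Ship A's interval is proper; time dilation gives Δt_B = γΔτ = 1.0251 × 25.4 s = 26.04 s.

26.04 s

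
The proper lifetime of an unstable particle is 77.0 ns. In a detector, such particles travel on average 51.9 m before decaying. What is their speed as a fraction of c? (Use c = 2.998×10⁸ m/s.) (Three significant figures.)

0.914c

Lab distance = (lab lifetime)·v = γτ·βc, so βγ = d/(cτ) = 51.90/(2.998×10⁸ × 7.700×10^-8) = 2.2483.
With βγ = 2.2483: γ² = 1 + (βγ)² = 6.05485, and β = (βγ)/γ = 2.2483/2.46066 = 0.914.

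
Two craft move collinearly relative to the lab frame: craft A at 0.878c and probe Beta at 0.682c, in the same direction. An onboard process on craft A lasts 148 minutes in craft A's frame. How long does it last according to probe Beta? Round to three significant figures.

The velocity of craft A relative to probe Beta is (0.878 − 0.682)c / (1 − 0.878×0.682) = 0.48853c; relative speed 0.48853c.
At |u| = 0.48853c, γ = (1 − 0.238662)^(−1/2) = 1.1461.
The clock on craft A records proper time, so probe Beta measures Δt = γΔτ = 1.1461 × 148 = 170 minutes.

170 minutes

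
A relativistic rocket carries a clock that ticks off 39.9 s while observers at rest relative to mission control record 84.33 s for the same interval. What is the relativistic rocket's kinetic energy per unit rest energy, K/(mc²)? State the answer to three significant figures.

γ = Δt/Δτ = 84.33/39.9 = 2.11353.
K/(mc²) = γ − 1 = 2.11353 − 1 = 1.11.

1.11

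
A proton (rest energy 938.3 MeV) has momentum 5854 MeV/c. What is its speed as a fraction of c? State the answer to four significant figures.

pc/(mc²) = 5854/938.3 = 6.2389 = βγ = β/√(1−β²).
So β² = x²/(1 + x²) with x = 6.2389: x² = 38.9239, β² = 38.9239/39.9239 = 0.974952, β = 0.9874.

0.9874c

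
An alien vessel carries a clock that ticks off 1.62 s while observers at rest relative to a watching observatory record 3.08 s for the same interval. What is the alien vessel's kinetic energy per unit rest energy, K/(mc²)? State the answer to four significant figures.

0.9012

γ = Δt/Δτ = 3.08/1.62 = 1.90123.
K/(mc²) = γ − 1 = 1.90123 − 1 = 0.9012.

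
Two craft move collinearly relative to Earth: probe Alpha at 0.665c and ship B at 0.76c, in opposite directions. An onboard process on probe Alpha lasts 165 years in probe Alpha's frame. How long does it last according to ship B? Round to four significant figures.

Transform probe Alpha's velocity into ship B's frame: (0.665 + 0.76)/(1 + 0.665·0.76) = 1.425/1.5054, so the relative speed is 0.94659c.
γ for this relative speed: γ = 1/√(1 − 0.896033) = 3.1014.
Probe Alpha's interval is proper; time dilation gives Δt_B = γΔτ = 3.1014 × 165 years = 511.7 years.

511.7 years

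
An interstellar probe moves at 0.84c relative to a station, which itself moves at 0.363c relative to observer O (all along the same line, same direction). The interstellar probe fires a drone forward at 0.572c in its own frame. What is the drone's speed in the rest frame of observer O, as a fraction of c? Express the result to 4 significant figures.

Compose velocities in two stages. Stage 1 (into S'): u₁ = (0.572+0.84)/(1+0.572×0.84) = 0.95374.
Stage 2 (into S): u = (0.95374+0.363)/(1+0.95374×0.363) = 0.97811, so the speed is 0.9781c.

0.9781c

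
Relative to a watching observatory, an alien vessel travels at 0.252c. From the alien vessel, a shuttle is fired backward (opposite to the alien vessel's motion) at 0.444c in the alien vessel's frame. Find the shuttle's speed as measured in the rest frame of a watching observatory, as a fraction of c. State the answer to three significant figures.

Relativistic velocity addition: u = (u' + v)/(1 + u'v/c²), with u' = −0.444c and v = 0.252c.
Numerator: −0.444 + 0.252 = −0.192. Denominator: 1 + (−0.444)(0.252) = 0.888112.
u = −0.192/0.888112 = −0.21619, so the speed is 0.216c.

0.216c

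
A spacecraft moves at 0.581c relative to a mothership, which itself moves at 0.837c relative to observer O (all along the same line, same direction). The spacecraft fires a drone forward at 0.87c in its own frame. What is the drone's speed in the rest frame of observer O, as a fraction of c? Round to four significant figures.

Apply u = (u'+v)/(1+u'v) twice. Drone in the mothership frame: (0.87+0.581)/(1+0.87·0.581) = 1.451/1.50547 = 0.96382c.
That velocity, transformed to the rest frame of observer O: (0.96382+0.837)/(1+0.96382·0.837) = 1.80082/1.80671734 = 0.99674c.

0.9967c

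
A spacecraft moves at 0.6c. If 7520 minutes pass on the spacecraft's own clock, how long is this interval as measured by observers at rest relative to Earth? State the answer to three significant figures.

With β = 0.6, γ = 1/√(1 − 0.6²) = 1/√0.64 = 1.25.
The onboard clock measures proper time, so the interval in the rest frame of Earth is dilated: Δt = γ·Δτ = 1.25 × 7520 minutes = 9400 minutes.

9400 minutes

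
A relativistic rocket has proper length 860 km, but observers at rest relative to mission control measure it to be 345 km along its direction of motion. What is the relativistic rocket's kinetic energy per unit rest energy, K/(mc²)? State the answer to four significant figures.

From L = L₀/γ: γ = 860/345 = 2.49275.
K/(mc²) = γ − 1 = 2.49275 − 1 = 1.493.

1.493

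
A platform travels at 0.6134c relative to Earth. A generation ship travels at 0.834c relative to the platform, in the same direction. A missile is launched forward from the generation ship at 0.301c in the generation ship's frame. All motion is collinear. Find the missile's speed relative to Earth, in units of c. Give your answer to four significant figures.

Compose velocities in two stages. Stage 1 (into S'): u₁ = (0.301+0.834)/(1+0.301×0.834) = 0.90725.
Stage 2 (into S): u = (0.90725+0.6134)/(1+0.90725×0.6134) = 0.97696, so the speed is 0.9770c.

0.9770c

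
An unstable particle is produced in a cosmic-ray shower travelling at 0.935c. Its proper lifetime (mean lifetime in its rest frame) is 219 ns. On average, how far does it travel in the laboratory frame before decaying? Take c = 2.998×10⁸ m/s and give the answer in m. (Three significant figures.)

With β = 0.935, γ = 1/√(1 − 0.935²) = 1/√0.125775 = 2.8197.
Lab-frame lifetime: Δt = γτ = 2.8197 × 219 ns = 617.51 ns.
Distance: d = vΔt = 0.935 × 2.998×10⁸ m/s × 6.1751×10^-7 s = 173 m.

173 m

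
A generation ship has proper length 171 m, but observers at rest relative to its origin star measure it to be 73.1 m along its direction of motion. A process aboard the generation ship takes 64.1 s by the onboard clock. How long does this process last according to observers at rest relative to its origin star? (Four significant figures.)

From L = L₀/γ: γ = 171/73.1 = 2.33926.
Δt = γΔτ = 2.33926 × 64.1 = 149.9 s.

149.9 s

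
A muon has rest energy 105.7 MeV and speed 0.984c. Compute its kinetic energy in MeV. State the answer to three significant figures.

488 MeV

With β = 0.984, γ = 1/√(1 − 0.984²) = 1/√0.031744 = 5.6127.
Kinetic energy: K = (γ − 1)mc² = (5.6127 − 1) × 105.7 MeV = 4.6127 × 105.7 = 488 MeV.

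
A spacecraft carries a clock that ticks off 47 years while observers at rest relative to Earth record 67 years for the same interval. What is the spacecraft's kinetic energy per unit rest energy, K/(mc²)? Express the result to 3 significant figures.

0.426

From Δt = γΔτ: γ = 67/47 = 1.42553.
Since K = (γ−1)mc², K/(mc²) = 1.42553 − 1 = 0.426.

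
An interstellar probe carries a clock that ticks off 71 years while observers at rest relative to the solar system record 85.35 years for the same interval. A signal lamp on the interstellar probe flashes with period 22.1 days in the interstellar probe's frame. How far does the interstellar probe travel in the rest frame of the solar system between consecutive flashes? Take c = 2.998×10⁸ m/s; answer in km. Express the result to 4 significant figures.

The time-dilation ratio gives γ = 85.35/71 = 1.20211.
β = √(1 − 1/γ²) = 0.55497. Lab-frame period = γτ = 1.20211×22.1 days = 26.567 days. Distance = βc × γτ = 0.55497 × 2.998×10⁸ m/s × 2295388.8 s = 3.8191×10^14 m = 3.819×10^11 km.

3.819×10^11 km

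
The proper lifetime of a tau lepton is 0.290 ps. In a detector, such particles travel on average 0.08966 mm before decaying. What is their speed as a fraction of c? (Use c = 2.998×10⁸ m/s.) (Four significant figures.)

d = βγcτ ⇒ βγ = d/(cτ) = 8.966×10^-5 m / (8.6942×10^-5 m) = 1.0313.
β = (βγ)/√(1+(βγ)²) = 1.0313/√2.06358 = 0.7179.

0.7179c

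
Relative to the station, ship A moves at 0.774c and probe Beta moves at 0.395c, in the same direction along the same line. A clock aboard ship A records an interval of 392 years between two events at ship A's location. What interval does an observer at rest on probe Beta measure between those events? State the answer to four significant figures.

Speed of ship A in probe Beta's frame: u = (v_A − v_B)/(1 − v_A v_B/c²) = (0.774 − 0.395)/(1 − 0.774×0.395) = 0.379/0.69427 = 0.5459; |u| = 0.5459c.
γ for this relative speed: γ = 1/√(1 − 0.298007) = 1.1935.
The clock on ship A records proper time, so probe Beta measures Δt = γΔτ = 1.1935 × 392 = 467.9 years.

467.9 years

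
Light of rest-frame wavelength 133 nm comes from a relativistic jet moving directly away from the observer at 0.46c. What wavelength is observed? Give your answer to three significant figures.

219 nm

Relativistic Doppler for wavelength: λ_obs = λ_src · √((1+β)/(1−β)).
With β = 0.46: factor = √(1.46/0.54) = 1.6443.
λ_obs = 133 × 1.6443 = 219 nm.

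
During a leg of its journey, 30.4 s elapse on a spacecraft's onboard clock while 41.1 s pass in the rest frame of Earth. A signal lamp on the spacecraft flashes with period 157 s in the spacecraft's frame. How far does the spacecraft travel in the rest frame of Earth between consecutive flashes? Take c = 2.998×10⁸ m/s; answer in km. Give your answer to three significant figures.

4.28×10^7 km

γ = Δt/Δτ = 41.1/30.4 = 1.35197.
β = √(1 − 1/γ²) = 0.67298. Lab-frame period = γτ = 1.35197×157 s = 212.26 s. Distance = βc × γτ = 0.67298 × 2.998×10⁸ m/s × 212.26 s = 4.2825×10^10 m = 4.28×10^7 km.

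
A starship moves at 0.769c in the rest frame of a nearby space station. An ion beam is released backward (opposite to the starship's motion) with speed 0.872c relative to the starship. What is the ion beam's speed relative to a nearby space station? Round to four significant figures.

0.3127c

Relativistic velocity addition: u = (u' + v)/(1 + u'v/c²), with u' = −0.872c and v = 0.769c.
Numerator: −0.872 + 0.769 = −0.103. Denominator: 1 + (−0.872)(0.769) = 0.329432.
u = −0.103/0.329432 = −0.31266, so the speed is 0.3127c.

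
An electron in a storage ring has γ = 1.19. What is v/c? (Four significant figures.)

β = √(1 − 1/γ²) = √(1 − 1/1.4161) = √0.293835 = 0.5421.

0.5421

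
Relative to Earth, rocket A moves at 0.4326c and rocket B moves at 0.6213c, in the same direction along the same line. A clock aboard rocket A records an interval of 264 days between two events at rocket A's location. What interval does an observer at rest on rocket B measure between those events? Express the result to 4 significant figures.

273.3 days

Transform rocket A's velocity into rocket B's frame: (0.4326 − 0.6213)/(1 − 0.4326·0.6213) = −0.1887/0.73122562, so the relative speed is 0.25806c.
γ for this relative speed: γ = 1/√(1 − 0.066595) = 1.0351.
Rocket A's interval is proper; time dilation gives Δt_B = γΔτ = 1.0351 × 264 days = 273.3 days.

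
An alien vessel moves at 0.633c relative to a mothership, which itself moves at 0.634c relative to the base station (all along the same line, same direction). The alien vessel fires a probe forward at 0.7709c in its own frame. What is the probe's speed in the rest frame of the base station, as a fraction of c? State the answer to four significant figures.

First combine the probe and alien vessel (S''→S'): u₁ = (0.7709 + 0.633)/(1 + 0.7709×0.633) = 1.4039/1.4879797 = 0.94349.
Then combine with the mothership (S'→S): u = (0.94349 + 0.634)/(1 + 0.94349×0.634) = 1.57749/1.59817266 = 0.98706.

0.9871c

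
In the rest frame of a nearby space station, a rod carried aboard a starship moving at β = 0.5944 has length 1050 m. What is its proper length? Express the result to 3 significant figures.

Lorentz factor: γ = (1 − 0.35331136)^(−1/2) = 1.2435.
Proper length: L₀ = γ·L = 1.2435 × 1050 = 1310 m.

1310 m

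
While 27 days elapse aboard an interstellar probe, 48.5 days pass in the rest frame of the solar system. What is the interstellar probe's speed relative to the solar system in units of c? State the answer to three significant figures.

0.831c

γ = Δt/Δτ = 48.5/27 = 1.7963.
β = √(1 − 1/γ²) = √(1 − 0.309915) = √0.690085 = 0.831.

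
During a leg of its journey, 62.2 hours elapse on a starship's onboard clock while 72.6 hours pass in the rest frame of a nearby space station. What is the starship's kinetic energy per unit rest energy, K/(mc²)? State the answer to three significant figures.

γ = Δt/Δτ = 72.6/62.2 = 1.1672.
K/(mc²) = γ − 1 = 1.1672 − 1 = 0.167.

0.167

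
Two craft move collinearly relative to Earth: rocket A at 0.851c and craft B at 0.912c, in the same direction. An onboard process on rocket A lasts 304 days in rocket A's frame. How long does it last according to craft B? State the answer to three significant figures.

316 days

Speed of rocket A in craft B's frame: u = (v_A − v_B)/(1 − v_A v_B/c²) = (0.851 − 0.912)/(1 − 0.851×0.912) = −0.061/0.223888 = −0.27246; |u| = 0.27246c.
γ for this relative speed: γ = 1/√(1 − 0.0742345) = 1.0393.
The clock on rocket A records proper time, so craft B measures Δt = γΔτ = 1.0393 × 304 = 316 days.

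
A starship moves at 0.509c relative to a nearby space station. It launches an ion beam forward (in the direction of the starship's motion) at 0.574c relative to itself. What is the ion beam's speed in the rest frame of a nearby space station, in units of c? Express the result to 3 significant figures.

Relativistic velocity addition: u = (u' + v)/(1 + u'v/c²), with u' = 0.574c and v = 0.509c.
Numerator: 0.574 + 0.509 = 1.083. Denominator: 1 + (0.574)(0.509) = 1.292166.
u = 1.083/1.292166 = 0.83813, so the speed is 0.838c.

0.838c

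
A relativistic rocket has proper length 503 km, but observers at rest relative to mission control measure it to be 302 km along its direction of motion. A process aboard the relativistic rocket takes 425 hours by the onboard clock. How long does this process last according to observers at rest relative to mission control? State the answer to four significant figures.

707.9 hours

Length contraction gives γ = L₀/L = 503/302 = 1.66556.
The same γ dilates the second interval: 1.66556 × 425 hours = 707.9 hours.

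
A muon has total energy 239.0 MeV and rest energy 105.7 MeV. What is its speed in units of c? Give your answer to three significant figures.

0.897c

γ = E/(mc²) = 239.0/105.7 = 2.2611.
β = √(1 − 1/γ²) = √(1 − 0.195596) = √0.804404 = 0.897.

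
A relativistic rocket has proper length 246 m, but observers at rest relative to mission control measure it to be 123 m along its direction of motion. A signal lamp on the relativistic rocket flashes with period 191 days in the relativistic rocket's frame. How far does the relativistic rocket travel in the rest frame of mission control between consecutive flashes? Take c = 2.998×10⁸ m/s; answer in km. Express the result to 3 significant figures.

8.57×10^12 km

From L = L₀/γ: γ = 246/123 = 2.
β = √(1 − 1/γ²) = 0.86603. Lab-frame period = γτ = 2×191 days = 382 days. Distance = βc × γτ = 0.86603 × 2.998×10⁸ m/s × 33004800 s = 8.5692×10^15 m = 8.57×10^12 km.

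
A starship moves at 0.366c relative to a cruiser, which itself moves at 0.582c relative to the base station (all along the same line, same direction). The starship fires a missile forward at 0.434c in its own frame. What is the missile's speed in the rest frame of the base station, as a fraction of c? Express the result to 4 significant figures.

0.9077c

First combine the missile and starship (S''→S'): u₁ = (0.434 + 0.366)/(1 + 0.434×0.366) = 0.8/1.158844 = 0.69034.
Then combine with the cruiser (S'→S): u = (0.69034 + 0.582)/(1 + 0.69034×0.582) = 1.27234/1.40177788 = 0.90766.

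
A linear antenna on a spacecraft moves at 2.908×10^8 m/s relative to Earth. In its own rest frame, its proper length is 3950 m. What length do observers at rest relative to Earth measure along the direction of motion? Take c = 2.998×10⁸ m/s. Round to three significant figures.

961 m

β = v/c = (2.908×10^8 m/s)/(2.998×10⁸ m/s) = 0.96998.
With β = 0.96998, γ = 1/√(1 − 0.96998²) = 1/√0.0591387996 = 4.1121.
Along the direction of motion the measured length is L₀/γ = 3950/4.1121 = 961 m.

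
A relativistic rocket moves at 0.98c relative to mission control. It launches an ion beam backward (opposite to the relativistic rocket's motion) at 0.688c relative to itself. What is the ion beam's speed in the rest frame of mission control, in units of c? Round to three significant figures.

0.896c

In units of c, u = (u' + v)/(1 + u'v) with u' = −0.688 and v = 0.98.
Numerator: −0.688 + 0.98 = 0.292. Denominator: 1 + (−0.688)(0.98) = 0.32576.
u = 0.292/0.32576 = 0.89637, so the speed is 0.896c.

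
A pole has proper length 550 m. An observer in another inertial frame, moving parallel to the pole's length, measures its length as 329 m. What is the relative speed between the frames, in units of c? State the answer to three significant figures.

0.801c

Length contraction gives γ = L₀/L = 550/329 = 1.6717.
β = √(1 − 1/γ²) = √0.642165 = 0.801.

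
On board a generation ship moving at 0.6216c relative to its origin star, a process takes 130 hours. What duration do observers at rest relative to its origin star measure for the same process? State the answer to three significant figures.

166 hours

With β = 0.6216, γ = 1/√(1 − 0.6216²) = 1/√0.61361344 = 1.2766.
The onboard clock measures proper time, so the interval in the rest frame of its origin star is dilated: Δt = γ·Δτ = 1.2766 × 130 hours = 166 hours.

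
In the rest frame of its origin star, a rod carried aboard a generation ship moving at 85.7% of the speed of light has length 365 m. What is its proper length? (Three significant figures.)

With β = 0.857, γ = 1/√(1 − 0.857²) = 1/√0.265551 = 1.9406.
Proper length: L₀ = γ·L = 1.9406 × 365 = 708 m.

708 m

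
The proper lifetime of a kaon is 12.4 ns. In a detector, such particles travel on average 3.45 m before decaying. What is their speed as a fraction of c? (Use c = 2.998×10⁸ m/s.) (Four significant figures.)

0.6802c

d = βγcτ ⇒ βγ = d/(cτ) = 3.450 m / (3.71752 m) = 0.92804.
β = (βγ)/√(1+(βγ)²) = 0.92804/√1.861258 = 0.6802.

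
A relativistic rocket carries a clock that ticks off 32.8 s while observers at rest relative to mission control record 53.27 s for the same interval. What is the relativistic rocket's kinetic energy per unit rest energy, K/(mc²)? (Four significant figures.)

The time-dilation ratio gives γ = 53.27/32.8 = 1.62409.
Since K = (γ−1)mc², K/(mc²) = 1.62409 − 1 = 0.6241.

0.6241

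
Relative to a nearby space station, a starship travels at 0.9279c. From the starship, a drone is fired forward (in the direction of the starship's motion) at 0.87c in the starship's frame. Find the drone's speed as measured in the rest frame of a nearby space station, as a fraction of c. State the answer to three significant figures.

Relativistic velocity addition: u = (u' + v)/(1 + u'v/c²), with u' = 0.87c and v = 0.9279c.
Numerator: 0.87 + 0.9279 = 1.7979. Denominator: 1 + (0.87)(0.9279) = 1.807273.
u = 1.7979/1.807273 = 0.99481, so the speed is 0.995c.

0.995c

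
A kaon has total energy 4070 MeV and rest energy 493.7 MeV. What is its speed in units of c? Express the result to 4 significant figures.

Total energy E = γmc² gives γ = 4070/493.7 = 8.2439.
Hence β = √(1 − 1/γ²) = √(1 − 0.0147141) = √0.9852859 = 0.9926.

0.9926c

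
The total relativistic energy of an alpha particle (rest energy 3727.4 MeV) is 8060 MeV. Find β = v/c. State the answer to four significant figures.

0.8866

Total energy E = γmc² gives γ = 8060/3727.4 = 2.1624.
Hence β = √(1 − 1/γ²) = √(1 − 0.213859) = √0.786141 = 0.8866.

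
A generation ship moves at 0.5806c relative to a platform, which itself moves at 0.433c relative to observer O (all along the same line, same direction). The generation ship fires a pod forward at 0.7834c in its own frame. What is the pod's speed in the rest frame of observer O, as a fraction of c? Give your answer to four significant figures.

Apply u = (u'+v)/(1+u'v) twice. Pod in the platform frame: (0.7834+0.5806)/(1+0.7834·0.5806) = 1.364/1.45484204 = 0.93756c.
That velocity, transformed to the rest frame of observer O: (0.93756+0.433)/(1+0.93756·0.433) = 1.37056/1.40596348 = 0.97482c.

0.9748c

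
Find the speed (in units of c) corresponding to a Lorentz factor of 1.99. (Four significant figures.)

0.8646c

β = √(1 − 1/γ²) = √(1 − 1/3.9601) = √0.747481 = 0.8646.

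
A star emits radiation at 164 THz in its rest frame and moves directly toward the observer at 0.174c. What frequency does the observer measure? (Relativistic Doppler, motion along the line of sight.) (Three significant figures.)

196 THz

Relativistic Doppler (source moving toward): f_obs = f_src · √((1+β)/(1−β)).
With β = 0.174: factor = √(1.174/0.826) = 1.1922.
f_obs = 164 × 1.1922 = 196 THz.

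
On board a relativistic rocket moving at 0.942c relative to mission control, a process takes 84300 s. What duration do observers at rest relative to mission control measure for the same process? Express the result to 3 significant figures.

Lorentz factor: γ = (1 − 0.887364)^(−1/2) = 2.9796.
The onboard clock measures proper time, so the interval in the rest frame of mission control is dilated: Δt = γ·Δτ = 2.9796 × 84300 s = 2.51×10^5 s.

2.51×10^5 s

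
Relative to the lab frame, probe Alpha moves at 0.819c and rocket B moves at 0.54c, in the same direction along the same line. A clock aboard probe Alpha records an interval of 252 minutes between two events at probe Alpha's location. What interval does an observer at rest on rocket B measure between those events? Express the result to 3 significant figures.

291 minutes

Transform probe Alpha's velocity into rocket B's frame: (0.819 − 0.54)/(1 − 0.819·0.54) = 0.279/0.55774, so the relative speed is 0.50023c.
γ for this relative speed: γ = 1/√(1 − 0.25023) = 1.1549.
The clock on probe Alpha records proper time, so rocket B measures Δt = γΔτ = 1.1549 × 252 = 291 minutes.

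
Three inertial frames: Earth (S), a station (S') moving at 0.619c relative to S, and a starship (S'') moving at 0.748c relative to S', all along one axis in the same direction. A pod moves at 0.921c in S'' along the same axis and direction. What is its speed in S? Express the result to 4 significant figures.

First combine the pod and starship (S''→S'): u₁ = (0.921 + 0.748)/(1 + 0.921×0.748) = 1.669/1.688908 = 0.98821.
Then combine with the station (S'→S): u = (0.98821 + 0.619)/(1 + 0.98821×0.619) = 1.60721/1.61170199 = 0.99721.

0.9972c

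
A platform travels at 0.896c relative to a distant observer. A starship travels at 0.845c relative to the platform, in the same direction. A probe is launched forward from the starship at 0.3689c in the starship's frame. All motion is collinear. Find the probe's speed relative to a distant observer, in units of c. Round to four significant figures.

0.9958c

Compose velocities in two stages. Stage 1 (into S'): u₁ = (0.3689+0.845)/(1+0.3689×0.845) = 0.92543.
Stage 2 (into S): u = (0.92543+0.896)/(1+0.92543×0.896) = 0.99576, so the speed is 0.9958c.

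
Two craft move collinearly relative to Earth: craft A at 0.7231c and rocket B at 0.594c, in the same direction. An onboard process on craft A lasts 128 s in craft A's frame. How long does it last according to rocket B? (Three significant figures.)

131 s

Speed of craft A in rocket B's frame: u = (v_A − v_B)/(1 − v_A v_B/c²) = (0.7231 − 0.594)/(1 − 0.7231×0.594) = 0.1291/0.5704786 = 0.2263; |u| = 0.2263c.
At |u| = 0.2263c, γ = (1 − 0.0512117)^(−1/2) = 1.0266.
Craft A's interval is proper; time dilation gives Δt_B = γΔτ = 1.0266 × 128 s = 131 s.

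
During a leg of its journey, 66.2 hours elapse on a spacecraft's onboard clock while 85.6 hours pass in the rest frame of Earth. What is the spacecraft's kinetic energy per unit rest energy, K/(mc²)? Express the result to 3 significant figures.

0.293

The time-dilation ratio gives γ = 85.6/66.2 = 1.29305.
Since K = (γ−1)mc², K/(mc²) = 1.29305 − 1 = 0.293.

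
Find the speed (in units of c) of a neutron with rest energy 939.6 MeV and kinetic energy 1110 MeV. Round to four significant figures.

γ = 1 + K/(mc²) = 1 + 1110/939.6 = 2.1814.
β = √(1 − 1/γ²) = √(1 − 0.21015) = √0.78985 = 0.8887.

0.8887c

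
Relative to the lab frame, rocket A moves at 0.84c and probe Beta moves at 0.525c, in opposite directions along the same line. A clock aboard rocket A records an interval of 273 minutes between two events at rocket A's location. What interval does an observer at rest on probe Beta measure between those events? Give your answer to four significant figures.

Transform rocket A's velocity into probe Beta's frame: (0.84 + 0.525)/(1 + 0.84·0.525) = 1.365/1.441, so the relative speed is 0.94726c.
At |u| = 0.94726c, γ = (1 − 0.897302)^(−1/2) = 3.1205.
Rocket A's interval is proper; time dilation gives Δt_B = γΔτ = 3.1205 × 273 minutes = 851.9 minutes.

851.9 minutes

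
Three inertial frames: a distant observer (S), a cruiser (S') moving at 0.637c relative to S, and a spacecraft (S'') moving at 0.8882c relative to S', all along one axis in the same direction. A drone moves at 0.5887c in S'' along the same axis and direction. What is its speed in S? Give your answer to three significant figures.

Compose velocities in two stages. Stage 1 (into S'): u₁ = (0.5887+0.8882)/(1+0.5887×0.8882) = 0.96981.
Stage 2 (into S): u = (0.96981+0.637)/(1+0.96981×0.637) = 0.99323, so the speed is 0.993c.

0.993c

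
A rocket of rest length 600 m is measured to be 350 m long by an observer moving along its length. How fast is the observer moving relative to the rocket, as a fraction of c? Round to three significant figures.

0.812c

Length contraction gives γ = L₀/L = 600/350 = 1.7143.
β = √(1 − 1/γ²) = √0.659728 = 0.812.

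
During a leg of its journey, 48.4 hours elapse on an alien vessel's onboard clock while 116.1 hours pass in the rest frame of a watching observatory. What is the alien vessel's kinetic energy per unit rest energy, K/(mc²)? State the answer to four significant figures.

1.399

The time-dilation ratio gives γ = 116.1/48.4 = 2.39876.
K/(mc²) = γ − 1 = 2.39876 − 1 = 1.399.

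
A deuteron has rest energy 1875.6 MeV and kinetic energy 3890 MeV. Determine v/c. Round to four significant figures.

K = (γ−1)mc², so γ = 1 + 3890/1875.6 = 3.074.
Then v/c = √(1 − γ⁻²) = √(1 − 0.105826) = √0.894174 = 0.9456.

0.9456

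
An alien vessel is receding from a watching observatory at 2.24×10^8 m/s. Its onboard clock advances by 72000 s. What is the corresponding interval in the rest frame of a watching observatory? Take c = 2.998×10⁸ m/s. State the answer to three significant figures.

β = v/c = (2.24×10^8 m/s)/(2.998×10⁸ m/s) = 0.747165.
With β = 0.747165, γ = 1/√(1 − 0.747165²) = 1/√0.4417445 = 1.5046.
The onboard clock measures proper time, so the interval in the rest frame of a watching observatory is dilated: Δt = γ·Δτ = 1.5046 × 72000 s = 1.08×10^5 s.

1.08×10^5 s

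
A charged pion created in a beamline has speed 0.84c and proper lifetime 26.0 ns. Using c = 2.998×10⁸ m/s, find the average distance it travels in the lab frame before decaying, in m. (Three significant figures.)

12.1 m

β² = 0.7056, so γ = 1/√0.2944 = 1.843.
Lab-frame lifetime: Δt = γτ = 1.843 × 26.0 ns = 47.918 ns.
Distance: d = vΔt = 0.84 × 2.998×10⁸ m/s × 4.7918×10^-8 s = 12.1 m.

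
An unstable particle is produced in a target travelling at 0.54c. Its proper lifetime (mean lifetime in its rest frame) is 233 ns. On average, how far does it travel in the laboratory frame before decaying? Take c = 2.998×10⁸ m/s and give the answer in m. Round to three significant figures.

44.8 m

γ = 1/√(1 − β²) = 1/√(1 − 0.2916) = 1/√0.7084 = 1/0.841665 = 1.1881.
Lab-frame lifetime: Δt = γτ = 1.1881 × 233 ns = 276.83 ns.
Distance: d = vΔt = 0.54 × 2.998×10⁸ m/s × 2.7683×10^-7 s = 44.8 m.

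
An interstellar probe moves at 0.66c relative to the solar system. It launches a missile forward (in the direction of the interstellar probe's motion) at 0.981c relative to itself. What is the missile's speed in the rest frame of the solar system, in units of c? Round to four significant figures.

Relativistic velocity addition: u = (u' + v)/(1 + u'v/c²), with u' = 0.981c and v = 0.66c.
Numerator: 0.981 + 0.66 = 1.641. Denominator: 1 + (0.981)(0.66) = 1.64746.
u = 1.641/1.64746 = 0.99608, so the speed is 0.9961c.

0.9961c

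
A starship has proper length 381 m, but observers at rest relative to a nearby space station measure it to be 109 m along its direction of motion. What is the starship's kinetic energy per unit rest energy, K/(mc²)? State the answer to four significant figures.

Length contraction gives γ = L₀/L = 381/109 = 3.49541.
K/(mc²) = γ − 1 = 3.49541 − 1 = 2.495.

2.495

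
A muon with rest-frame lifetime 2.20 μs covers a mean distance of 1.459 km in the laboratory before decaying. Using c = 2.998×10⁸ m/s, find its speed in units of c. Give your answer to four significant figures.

d = βγcτ ⇒ βγ = d/(cτ) = 1459 m / (659.56 m) = 2.2121.
β = (βγ)/√(1+(βγ)²) = 2.2121/√5.89339 = 0.9112.

0.9112c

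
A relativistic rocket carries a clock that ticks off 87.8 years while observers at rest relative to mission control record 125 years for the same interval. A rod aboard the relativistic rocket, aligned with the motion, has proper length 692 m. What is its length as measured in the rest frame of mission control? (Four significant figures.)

γ = Δt/Δτ = 125/87.8 = 1.42369.
The rod contracts by the same γ: 692 m / 1.42369 = 486.1 m.

486.1 m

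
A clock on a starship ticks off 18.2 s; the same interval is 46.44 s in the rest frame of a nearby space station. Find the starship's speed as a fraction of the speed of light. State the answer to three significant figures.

γ = Δt/Δτ = 46.44/18.2 = 2.5516.
β = √(1 − 1/γ²) = √(1 − 0.153594) = √0.846406 = 0.920.

0.920c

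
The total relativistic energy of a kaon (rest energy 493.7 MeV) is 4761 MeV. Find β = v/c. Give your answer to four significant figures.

Total energy E = γmc² gives γ = 4761/493.7 = 9.6435.
Hence β = √(1 − 1/γ²) = √(1 − 0.010753) = √0.989247 = 0.9946.

0.9946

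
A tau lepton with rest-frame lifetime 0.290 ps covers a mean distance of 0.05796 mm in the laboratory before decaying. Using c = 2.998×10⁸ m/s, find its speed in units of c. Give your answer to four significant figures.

Let x = d/(cτ) = 5.796×10^-5 m / (2.998×10⁸ m/s × 2.900×10^-13 s) = 0.66665. Since d = βγcτ, x = βγ = β/√(1−β²).
Solving: β² = x²/(1+x²) = 0.444422/1.444422 = 0.307682, so β = 0.5547.

0.5547c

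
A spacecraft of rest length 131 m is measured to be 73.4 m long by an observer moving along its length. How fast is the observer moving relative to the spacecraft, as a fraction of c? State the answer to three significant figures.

0.828c

Length contraction gives γ = L₀/L = 131/73.4 = 1.7847.
β = √(1 − 1/γ²) = √0.686043 = 0.828.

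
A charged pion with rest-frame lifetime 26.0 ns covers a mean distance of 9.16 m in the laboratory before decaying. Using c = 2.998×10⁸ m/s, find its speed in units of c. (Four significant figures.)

0.7616c

Let x = d/(cτ) = 9.160 m / (2.998×10⁸ m/s × 2.600×10^-8 s) = 1.1751. Since d = βγcτ, x = βγ = β/√(1−β²).
Solving: β² = x²/(1+x²) = 1.38086/2.38086 = 0.579984, so β = 0.7616.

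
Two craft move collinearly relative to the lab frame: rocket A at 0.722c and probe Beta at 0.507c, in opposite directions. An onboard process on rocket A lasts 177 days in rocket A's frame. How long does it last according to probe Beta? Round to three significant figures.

The velocity of rocket A relative to probe Beta is (0.722 + 0.507)c / (1 + 0.722×0.507) = 0.89967c; relative speed 0.89967c.
At |u| = 0.89967c, γ = (1 − 0.809406)^(−1/2) = 2.2906.
The clock on rocket A records proper time, so probe Beta measures Δt = γΔτ = 2.2906 × 177 = 405 days.

405 days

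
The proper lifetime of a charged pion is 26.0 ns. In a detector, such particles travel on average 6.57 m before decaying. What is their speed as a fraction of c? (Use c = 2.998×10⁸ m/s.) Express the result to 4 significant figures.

Let x = d/(cτ) = 6.570 m / (2.998×10⁸ m/s × 2.600×10^-8 s) = 0.84287. Since d = βγcτ, x = βγ = β/√(1−β²).
Solving: β² = x²/(1+x²) = 0.71043/1.71043 = 0.415352, so β = 0.6445.

0.6445c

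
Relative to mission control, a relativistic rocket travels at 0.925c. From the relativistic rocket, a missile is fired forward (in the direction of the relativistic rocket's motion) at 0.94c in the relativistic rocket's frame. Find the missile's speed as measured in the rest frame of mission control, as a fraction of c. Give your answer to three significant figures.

0.998c

Relativistic velocity addition: u = (u' + v)/(1 + u'v/c²), with u' = 0.94c and v = 0.925c.
Numerator: 0.94 + 0.925 = 1.865. Denominator: 1 + (0.94)(0.925) = 1.8695.
u = 1.865/1.8695 = 0.99759, so the speed is 0.998c.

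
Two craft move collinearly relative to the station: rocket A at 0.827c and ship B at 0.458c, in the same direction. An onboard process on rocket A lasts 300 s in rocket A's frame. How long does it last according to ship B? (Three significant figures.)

The velocity of rocket A relative to ship B is (0.827 − 0.458)c / (1 − 0.827×0.458) = 0.59398c; relative speed 0.59398c.
At |u| = 0.59398c, γ = (1 − 0.352812)^(−1/2) = 1.243.
The clock on rocket A records proper time, so ship B measures Δt = γΔτ = 1.243 × 300 = 373 s.

373 s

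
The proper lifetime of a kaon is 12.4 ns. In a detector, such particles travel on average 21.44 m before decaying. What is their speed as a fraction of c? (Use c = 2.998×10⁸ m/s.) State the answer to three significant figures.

d = βγcτ ⇒ βγ = d/(cτ) = 21.44 m / (3.71752 m) = 5.7673.
β = (βγ)/√(1+(βγ)²) = 5.7673/√34.2617 = 0.985.

0.985c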